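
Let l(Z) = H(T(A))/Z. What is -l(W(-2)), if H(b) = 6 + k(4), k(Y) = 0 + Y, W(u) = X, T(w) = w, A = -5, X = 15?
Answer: -2/3 ≈ -0.66667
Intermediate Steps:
W(u) = 15
k(Y) = Y
H(b) = 10 (H(b) = 6 + 4 = 10)
l(Z) = 10/Z
-l(W(-2)) = -10/15 = -1*2/3 = -2/3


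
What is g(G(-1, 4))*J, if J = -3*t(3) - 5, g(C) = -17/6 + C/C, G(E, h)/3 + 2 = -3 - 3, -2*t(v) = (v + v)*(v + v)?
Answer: -539/6 ≈ -89.833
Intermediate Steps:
t(v) = -2*v² (t(v) = -(v + v)*(v + v)/2 = -2*v*2*v/2 = -2*v²)
G(E, h) = -24 (G(E, h) = -6 + 3*(-3 - 3) = -6 + 3*(-6) = -6 - 18 = -24)
g(C) = -11/6 (g(C) = -17*⅙ + 1 = -17/6 + 1 = -11/6)
J = 49 (J = -(-6)*3² - 5 = -(-6)*9 - 5 = -3*(-18) - 5 = 54 - 5 = 49)
g(G(-1, 4))*J = -11/6*49 = -539/6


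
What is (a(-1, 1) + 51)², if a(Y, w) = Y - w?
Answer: 2401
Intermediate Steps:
(a(-1, 1) + 51)² = ((-1 - 1*1) + 51)² = ((-1 - 1) + 51)² = (-2 + 51)² = 49² = 2401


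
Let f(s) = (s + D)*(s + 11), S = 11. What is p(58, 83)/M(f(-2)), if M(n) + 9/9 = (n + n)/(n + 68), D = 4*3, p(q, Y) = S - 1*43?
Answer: -2528/11 ≈ -229.82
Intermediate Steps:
p(q, Y) = -32 (p(q, Y) = 11 - 1*43 = 11 - 43 = -32)
D = 12
f(s) = (11 + s)*(12 + s) (f(s) = (s + 12)*(s + 11) = (12 + s)*(11 + s) = (11 + s)*(12 + s))
M(n) = -1 + 2*n/(68 + n) (M(n) = -1 + (n + n)/(n + 68) = -1 + (2*n)/(68 + n) = -1 + 2*n/(68 + n))
p(58, 83)/M(f(-2)) = -32*(68 + (132 + (-2)**2 + 23*(-2)))/(-68 + (132 + (-2)**2 + 23*(-2))) = -32*(68 + (132 + 4 - 46))/(-68 + (132 + 4 - 46)) = -32*(68 + 90)/(-68 + 90) = -32/(22/158) = -32/((1/158)*22) = -32/11/79 = -32*79/11 = -2528/11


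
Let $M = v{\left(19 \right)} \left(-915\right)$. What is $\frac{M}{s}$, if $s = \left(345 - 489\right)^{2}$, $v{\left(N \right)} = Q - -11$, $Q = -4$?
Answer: $- \frac{2135}{6912} \approx -0.30888$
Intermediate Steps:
$v{\left(N \right)} = 7$ ($v{\left(N \right)} = -4 - -11 = -4 + 11 = 7$)
$M = -6405$ ($M = 7 \left(-915\right) = -6405$)
$s = 20736$ ($s = \left(-144\right)^{2} = 20736$)
$\frac{M}{s} = - \frac{6405}{20736} = \left(-6405\right) \frac{1}{20736} = - \frac{2135}{6912}$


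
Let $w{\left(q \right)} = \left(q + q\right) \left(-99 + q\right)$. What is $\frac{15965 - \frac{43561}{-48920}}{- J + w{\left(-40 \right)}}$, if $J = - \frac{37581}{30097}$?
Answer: $\frac{23507302812017}{16374317531320} \approx 1.4356$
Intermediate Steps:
$J = - \frac{37581}{30097}$ ($J = \left(-37581\right) \frac{1}{30097} = - \frac{37581}{30097} \approx -1.2487$)
$w{\left(q \right)} = 2 q \left(-99 + q\right)$
$\frac{15965 - \frac{43561}{-48920}}{- J + w{\left(-40 \right)}} = \frac{15965 - \frac{43561}{-48920}}{\left(-1\right) \left(- \frac{37581}{30097}\right) + 2 \left(-40\right) \left(-99 - 40\right)} = \frac{15965 - - \frac{43561}{48920}}{\frac{37581}{30097} + 2 \left(-40\right) \left(-139\right)} = \frac{15965 + \frac{43561}{48920}}{\frac{37581}{30097} + 11120} = \frac{781051361}{48920 \cdot \frac{334716221}{30097}} = \frac{781051361}{48920} \cdot \frac{30097}{334716221} = \frac{23507302812017}{16374317531320}$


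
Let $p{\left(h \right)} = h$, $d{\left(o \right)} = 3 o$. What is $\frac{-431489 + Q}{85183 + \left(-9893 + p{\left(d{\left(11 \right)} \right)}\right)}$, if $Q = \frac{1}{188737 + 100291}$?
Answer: $- \frac{124712402691}{21770456044} \approx -5.7285$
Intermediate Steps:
$Q = \frac{1}{289028} \approx 3.4599 \cdot 10^{-6}$
$\frac{-431489 + Q}{85183 + \left(-9893 + p{\left(d{\left(11 \right)} \right)}\right)} = \frac{-431489 + \frac{1}{289028}}{85183 + \left(-9893 + 3 \cdot 11\right)} = - \frac{124712402691}{289028 \left(85183 + \left(-9893 + 33\right)\right)} = - \frac{124712402691}{289028 \left(85183 - 9860\right)} = - \frac{124712402691}{289028 \cdot 75323} = \left(- \frac{124712402691}{289028}\right) \frac{1}{75323} = - \frac{124712402691}{21770456044}$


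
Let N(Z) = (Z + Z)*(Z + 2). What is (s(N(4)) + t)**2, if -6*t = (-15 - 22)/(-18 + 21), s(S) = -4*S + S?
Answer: 6528025/324 ≈ 20148.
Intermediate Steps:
N(Z) = 2*Z*(2 + Z) (N(Z) = (2*Z)*(2 + Z) = 2*Z*(2 + Z))
s(S) = -3*S
t = 37/18 (t = -(-15 - 22)/(6*(-18 + 21)) = -(-37)/(6*3) = -1/6*(-37/3) = 37/18 ≈ 2.0556)
(s(N(4)) + t)**2 = (-6*4*(2 + 4) + 37/18)**2 = (-6*4*6 + 37/18)**2 = (-3*48 + 37/18)**2 = (-144 + 37/18)**2 = (-2555/18)**2 = 6528025/324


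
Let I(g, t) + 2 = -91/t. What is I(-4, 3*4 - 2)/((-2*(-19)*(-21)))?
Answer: 37/2660 ≈ 0.013910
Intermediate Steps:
I(g, t) = -2 - 91/t
I(-4, 3*4 - 2)/((-2*(-19)*(-21))) = (-2 - 91/(3*4 - 2))/((-2*(-19)*(-21))) = (-2 - 91/(12 - 2))/((38*(-21))) = (-2 - 91/10)/(-798) = (-2 - 91*⅒)*(-1/798) = (-2 - 91/10)*(-1/798) = -111/10*(-1/798) = 37/2660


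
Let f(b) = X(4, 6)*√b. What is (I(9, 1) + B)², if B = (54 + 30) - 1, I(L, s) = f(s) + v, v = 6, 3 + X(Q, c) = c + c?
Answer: 9604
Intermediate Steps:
X(Q, c) = -3 + 2*c (X(Q, c) = -3 + (c + c) = -3 + 2*c)
f(b) = 9*√b (f(b) = (-3 + 2*6)*√b = (-3 + 12)*√b = 9*√b)
I(L, s) = 6 + 9*√s (I(L, s) = 9*√s + 6 = 6 + 9*√s)
B = 83 (B = 84 - 1 = 83)
(I(9, 1) + B)² = ((6 + 9*√1) + 83)² = ((6 + 9*1) + 83)² = ((6 + 9) + 83)² = (15 + 83)² = 98² = 9604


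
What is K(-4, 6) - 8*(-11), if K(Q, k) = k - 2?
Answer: 92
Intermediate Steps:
K(Q, k) = -2 + k
K(-4, 6) - 8*(-11) = (-2 + 6) - 8*(-11) = 4 + 88 = 92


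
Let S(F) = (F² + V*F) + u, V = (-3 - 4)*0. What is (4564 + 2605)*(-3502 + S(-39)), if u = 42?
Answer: -13900691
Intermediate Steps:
V = 0 (V = -7*0 = 0)
S(F) = 42 + F² (S(F) = (F² + 0*F) + 42 = (F² + 0) + 42 = F² + 42 = 42 + F²)
(4564 + 2605)*(-3502 + S(-39)) = (4564 + 2605)*(-3502 + (42 + (-39)²)) = 7169*(-3502 + (42 + 1521)) = 7169*(-3502 + 1563) = 7169*(-1939) = -13900691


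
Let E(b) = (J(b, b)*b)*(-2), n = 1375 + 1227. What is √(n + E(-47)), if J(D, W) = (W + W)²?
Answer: √833186 ≈ 912.79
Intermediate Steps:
J(D, W) = 4*W² (J(D, W) = (2*W)² = 4*W²)
n = 2602
E(b) = -8*b³ (E(b) = ((4*b²)*b)*(-2) = (4*b³)*(-2) = -8*b³)
√(n + E(-47)) = √(2602 - 8*(-47)³) = √(2602 - 8*(-103823)) = √(2602 + 830584) = √833186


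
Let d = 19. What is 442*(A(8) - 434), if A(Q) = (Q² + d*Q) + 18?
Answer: -88400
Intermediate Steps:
A(Q) = 18 + Q² + 19*Q (A(Q) = (Q² + 19*Q) + 18 = 18 + Q² + 19*Q)
442*(A(8) - 434) = 442*((18 + 8² + 19*8) - 434) = 442*((18 + 64 + 152) - 434) = 442*(234 - 434) = 442*(-200) = -88400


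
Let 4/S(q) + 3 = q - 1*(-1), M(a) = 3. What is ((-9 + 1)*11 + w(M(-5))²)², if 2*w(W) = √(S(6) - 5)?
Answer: 7921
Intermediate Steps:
S(q) = 4/(-2 + q) (S(q) = 4/(-3 + (q - 1*(-1))) = 4/(-3 + (q + 1)) = 4/(-3 + (1 + q)) = 4/(-2 + q))
w(W) = I (w(W) = √(4/(-2 + 6) - 5)/2 = √(4/4 - 5)/2 = √(4*(¼) - 5)/2 = √(1 - 5)/2 = √(-4)/2 = (2*I)/2 = I)
((-9 + 1)*11 + w(M(-5))²)² = ((-9 + 1)*11 + I²)² = (-8*11 - 1)² = (-88 - 1)² = (-89)² = 7921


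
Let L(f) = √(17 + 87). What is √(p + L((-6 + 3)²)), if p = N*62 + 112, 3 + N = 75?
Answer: √(4576 + 2*√26) ≈ 67.721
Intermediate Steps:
N = 72 (N = -3 + 75 = 72)
L(f) = 2*√26 (L(f) = √104 = 2*√26)
p = 4576 (p = 72*62 + 112 = 4464 + 112 = 4576)
√(p + L((-6 + 3)²)) = √(4576 + 2*√26)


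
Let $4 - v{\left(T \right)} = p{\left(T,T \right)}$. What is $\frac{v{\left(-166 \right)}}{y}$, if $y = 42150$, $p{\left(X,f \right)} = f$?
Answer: $\frac{17}{4215} \approx 0.0040332$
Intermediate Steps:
$v{\left(T \right)} = 4 - T$
$\frac{v{\left(-166 \right)}}{y} = \frac{4 - -166}{42150} = \left(4 + 166\right) \frac{1}{42150} = 170 \cdot \frac{1}{42150} = \frac{17}{4215}$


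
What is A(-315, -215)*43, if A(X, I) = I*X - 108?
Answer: 2907531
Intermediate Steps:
A(X, I) = -108 + I*X
A(-315, -215)*43 = (-108 - 215*(-315))*43 = (-108 + 67725)*43 = 67617*43 = 2907531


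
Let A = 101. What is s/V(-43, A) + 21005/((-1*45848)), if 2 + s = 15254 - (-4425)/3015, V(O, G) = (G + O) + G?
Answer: 139896239261/1465256232 ≈ 95.476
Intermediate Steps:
V(O, G) = O + 2*G
s = 3065947/201 (s = -2 + (15254 - (-4425)/3015) = -2 + (15254 - 1*(-295/201)) = -2 + (15254 + 295/201) = -2 + 3066349/201 = 3065947/201 ≈ 15253.)
s/V(-43, A) + 21005/((-1*45848)) = 3065947/(201*(-43 + 2*101)) + 21005/((-1*45848)) = 3065947/(201*(-43 + 202)) + 21005/(-45848) = (3065947/201)/159 + 21005*(-1/45848) = (3065947/201)*(1/159) - 21005/45848 = 3065947/31959 - 21005/45848 = 139896239261/1465256232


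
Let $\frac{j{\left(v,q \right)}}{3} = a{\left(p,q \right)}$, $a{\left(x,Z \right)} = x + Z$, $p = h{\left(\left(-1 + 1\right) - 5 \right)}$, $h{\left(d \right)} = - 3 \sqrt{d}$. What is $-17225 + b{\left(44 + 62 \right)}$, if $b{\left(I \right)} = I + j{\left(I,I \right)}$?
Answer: $-16801 - 9 i \sqrt{5} \approx -16801.0 - 20.125 i$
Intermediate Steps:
$p = - 3 i \sqrt{5}$ ($p = - 3 \sqrt{\left(-1 + 1\right) - 5} = - 3 \sqrt{0 - 5} = - 3 \sqrt{-5} = - 3 i \sqrt{5} \approx - 6.7082 i$)
$a{\left(x,Z \right)} = Z + x$
$j{\left(v,q \right)} = 3 q - 9 i \sqrt{5}$ ($j{\left(v,q \right)} = 3 \left(q - 3 i \sqrt{5}\right) = 3 q - 9 i \sqrt{5}$)
$b{\left(I \right)} = 4 I - 9 i \sqrt{5}$ ($b{\left(I \right)} = I + \left(3 I - 9 i \sqrt{5}\right) = 4 I - 9 i \sqrt{5}$)
$-17225 + b{\left(44 + 62 \right)} = -17225 + \left(4 \left(44 + 62\right) - 9 i \sqrt{5}\right) = -17225 + \left(4 \cdot 106 - 9 i \sqrt{5}\right) = -17225 + \left(424 - 9 i \sqrt{5}\right) = -16801 - 9 i \sqrt{5}$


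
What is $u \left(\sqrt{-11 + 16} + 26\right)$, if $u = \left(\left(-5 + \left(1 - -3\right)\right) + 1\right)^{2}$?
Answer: $0$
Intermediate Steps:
$u = 0$ ($u = \left(\left(-5 + \left(1 + 3\right)\right) + 1\right)^{2} = \left(\left(-5 + 4\right) + 1\right)^{2} = \left(-1 + 1\right)^{2} = 0^{2} = 0$)
$u \left(\sqrt{-11 + 16} + 26\right) = 0 \left(\sqrt{-11 + 16} + 26\right) = 0 \left(\sqrt{5} + 26\right) = 0 \left(26 + \sqrt{5}\right) = 0$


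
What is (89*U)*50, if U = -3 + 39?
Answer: 160200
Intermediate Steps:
U = 36
(89*U)*50 = (89*36)*50 = 3204*50 = 160200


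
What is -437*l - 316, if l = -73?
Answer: 31585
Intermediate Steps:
-437*l - 316 = -437*(-73) - 316 = 31901 - 316 = 31585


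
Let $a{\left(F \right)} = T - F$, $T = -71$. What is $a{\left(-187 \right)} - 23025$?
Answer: $-22909$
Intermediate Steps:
$a{\left(F \right)} = -71 - F$
$a{\left(-187 \right)} - 23025 = \left(-71 - -187\right) - 23025 = \left(-71 + 187\right) - 23025 = 116 - 23025 = -22909$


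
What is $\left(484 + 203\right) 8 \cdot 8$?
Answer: $43968$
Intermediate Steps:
$\left(484 + 203\right) 8 \cdot 8 = 687 \cdot 64 = 43968$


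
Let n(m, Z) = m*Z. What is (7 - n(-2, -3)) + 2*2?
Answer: 5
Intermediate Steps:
n(m, Z) = Z*m
(7 - n(-2, -3)) + 2*2 = (7 - (-3)*(-2)) + 2*2 = (7 - 1*6) + 4 = (7 - 6) + 4 = 1 + 4 = 5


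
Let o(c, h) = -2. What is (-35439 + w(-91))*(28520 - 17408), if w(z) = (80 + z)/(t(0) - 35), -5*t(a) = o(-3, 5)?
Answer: -68126471904/173 ≈ -3.9379e+8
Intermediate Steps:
t(a) = ⅖ (t(a) = -⅕*(-2) = ⅖)
w(z) = -400/173 - 5*z/173 (w(z) = (80 + z)/(⅖ - 35) = (80 + z)/(-173/5) = (80 + z)*(-5/173) = -400/173 - 5*z/173)
(-35439 + w(-91))*(28520 - 17408) = (-35439 + (-400/173 - 5/173*(-91)))*(28520 - 17408) = (-35439 + (-400/173 + 455/173))*11112 = (-35439 + 55/173)*11112 = -6130892/173*11112 = -68126471904/173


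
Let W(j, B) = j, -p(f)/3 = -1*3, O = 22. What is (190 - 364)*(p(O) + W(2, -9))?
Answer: -1914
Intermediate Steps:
p(f) = 9 (p(f) = -(-3)*3 = -3*(-3) = 9)
(190 - 364)*(p(O) + W(2, -9)) = (190 - 364)*(9 + 2) = -174*11 = -1914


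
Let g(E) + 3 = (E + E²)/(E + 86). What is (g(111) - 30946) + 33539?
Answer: 522662/197 ≈ 2653.1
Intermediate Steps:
g(E) = -3 + (E + E²)/(86 + E) (g(E) = -3 + (E + E²)/(E + 86) = -3 + (E + E²)/(86 + E))
(g(111) - 30946) + 33539 = ((-258 + 111² - 2*111)/(86 + 111) - 30946) + 33539 = ((-258 + 12321 - 222)/197 - 30946) + 33539 = ((1/197)*11841 - 30946) + 33539 = (11841/197 - 30946) + 33539 = -6084521/197 + 33539 = 522662/197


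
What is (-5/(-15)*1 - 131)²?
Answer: 153664/9 ≈ 17074.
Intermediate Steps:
(-5/(-15)*1 - 131)² = (-5*(-1/15)*1 - 131)² = ((⅓)*1 - 131)² = (⅓ - 131)² = (-392/3)² = 153664/9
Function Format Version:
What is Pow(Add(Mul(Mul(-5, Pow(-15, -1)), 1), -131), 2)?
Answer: Rational(153664, 9) ≈ 17074.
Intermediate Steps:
Pow(Add(Mul(Mul(-5, Pow(-15, -1)), 1), -131), 2) = Pow(Add(Mul(Mul(-5, Rational(-1, 15)), 1), -131), 2) = Pow(Add(Mul(Rational(1, 3), 1), -131), 2) = Pow(Add(Rational(1, 3), -131), 2) = Pow(Rational(-392, 3), 2) = Rational(153664, 9)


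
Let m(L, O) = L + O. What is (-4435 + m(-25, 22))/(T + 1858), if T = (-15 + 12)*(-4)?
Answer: -2219/935 ≈ -2.3733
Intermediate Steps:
T = 12 (T = -3*(-4) = 12)
(-4435 + m(-25, 22))/(T + 1858) = (-4435 + (-25 + 22))/(12 + 1858) = (-4435 - 3)/1870 = -4438*1/1870 = -2219/935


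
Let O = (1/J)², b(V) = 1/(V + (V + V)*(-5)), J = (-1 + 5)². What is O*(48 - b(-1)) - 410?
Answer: -944209/2304 ≈ -409.81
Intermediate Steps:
J = 16 (J = 4² = 16)
b(V) = -1/(9*V) (b(V) = 1/(V + (2*V)*(-5)) = 1/(V - 10*V) = 1/(-9*V) = -1/(9*V))
O = 1/256 (O = (1/16)² = 1/256 ≈ 0.0039063)
O*(48 - b(-1)) - 410 = (48 - (-1)/(9*(-1)))/256 - 410 = (48 - (-1)*(-1)/9)/256 - 410 = (48 - 1*⅑)/256 - 410 = (48 - ⅑)/256 - 410 = (1/256)*(431/9) - 410 = 431/2304 - 410 = -944209/2304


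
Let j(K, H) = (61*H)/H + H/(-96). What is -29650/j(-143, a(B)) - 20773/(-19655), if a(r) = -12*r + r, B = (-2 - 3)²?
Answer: -55818632737/120504805 ≈ -463.21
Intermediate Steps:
B = 25 (B = (-5)² = 25)
a(r) = -11*r
j(K, H) = 61 - H/96 (j(K, H) = 61 + H*(-1/96) = 61 - H/96)
-29650/j(-143, a(B)) - 20773/(-19655) = -29650/(61 - (-11)*25/96) - 20773/(-19655) = -29650/(61 - 1/96*(-275)) - 20773*(-1/19655) = -29650/(61 + 275/96) + 20773/19655 = -29650/6131/96 + 20773/19655 = -29650*96/6131 + 20773/19655 = -2846400/6131 + 20773/19655 = -55818632737/120504805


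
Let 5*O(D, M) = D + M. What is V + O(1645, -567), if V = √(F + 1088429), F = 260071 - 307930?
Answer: 1078/5 + √1040570 ≈ 1235.7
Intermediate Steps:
O(D, M) = D/5 + M/5 (O(D, M) = (D + M)/5 = D/5 + M/5)
F = -47859
V = √1040570 (V = √(-47859 + 1088429) = √1040570 ≈ 1020.1)
V + O(1645, -567) = √1040570 + ((⅕)*1645 + (⅕)*(-567)) = √1040570 + (329 - 567/5) = √1040570 + 1078/5 = 1078/5 + √1040570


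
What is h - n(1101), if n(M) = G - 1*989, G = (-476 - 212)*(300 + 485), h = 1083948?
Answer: 1625017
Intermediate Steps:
G = -540080 (G = -688*785 = -540080)
n(M) = -541069 (n(M) = -540080 - 1*989 = -540080 - 989 = -541069)
h - n(1101) = 1083948 - 1*(-541069) = 1083948 + 541069 = 1625017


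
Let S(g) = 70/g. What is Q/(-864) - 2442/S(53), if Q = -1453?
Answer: -55861177/30240 ≈ -1847.3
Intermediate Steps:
Q/(-864) - 2442/S(53) = -1453/(-864) - 2442/(70/53) = -1453*(-1/864) - 2442/(70*(1/53)) = 1453/864 - 2442/70/53 = 1453/864 - 2442*53/70 = 1453/864 - 64713/35 = -55861177/30240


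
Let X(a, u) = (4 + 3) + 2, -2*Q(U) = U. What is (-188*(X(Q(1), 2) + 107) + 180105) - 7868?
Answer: 150429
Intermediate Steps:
Q(U) = -U/2
X(a, u) = 9 (X(a, u) = 7 + 2 = 9)
(-188*(X(Q(1), 2) + 107) + 180105) - 7868 = (-188*(9 + 107) + 180105) - 7868 = (-188*116 + 180105) - 7868 = (-21808 + 180105) - 7868 = 158297 - 7868 = 150429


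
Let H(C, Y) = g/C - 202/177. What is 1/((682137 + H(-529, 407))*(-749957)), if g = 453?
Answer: -93633/47900013586592674 ≈ -1.9548e-12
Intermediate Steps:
H(C, Y) = -202/177 + 453/C (H(C, Y) = 453/C - 202/177 = -202/177 + 453/C)
1/((682137 + H(-529, 407))*(-749957)) = 1/((682137 + (-202/177 + 453/(-529)))*(-749957)) = -1/749957/(682137 + (-202/177 + 453*(-1/529))) = -1/749957/(682137 + (-202/177 - 453/529)) = -1/749957/(682137 - 187039/93633) = -1/749957/(63870346682/93633) = (93633/63870346682)*(-1/749957) = -93633/47900013586592674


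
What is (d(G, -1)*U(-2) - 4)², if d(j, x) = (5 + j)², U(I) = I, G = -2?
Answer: 484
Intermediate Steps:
(d(G, -1)*U(-2) - 4)² = ((5 - 2)²*(-2) - 4)² = (3²*(-2) - 4)² = (9*(-2) - 4)² = (-18 - 4)² = (-22)² = 484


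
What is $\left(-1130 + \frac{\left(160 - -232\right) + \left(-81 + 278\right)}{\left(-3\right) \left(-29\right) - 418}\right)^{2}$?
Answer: $\frac{140339395161}{109561} \approx 1.2809 \cdot 10^{6}$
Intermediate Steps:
$\left(-1130 + \frac{\left(160 - -232\right) + \left(-81 + 278\right)}{\left(-3\right) \left(-29\right) - 418}\right)^{2} = \left(-1130 + \frac{\left(160 + 232\right) + 197}{87 - 418}\right)^{2} = \left(-1130 + \frac{392 + 197}{-331}\right)^{2} = \left(-1130 + 589 \left(- \frac{1}{331}\right)\right)^{2} = \left(-1130 - \frac{589}{331}\right)^{2} = \left(- \frac{374619}{331}\right)^{2} = \frac{140339395161}{109561}$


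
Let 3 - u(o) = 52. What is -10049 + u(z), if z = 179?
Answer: -10098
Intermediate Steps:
u(o) = -49 (u(o) = 3 - 1*52 = 3 - 52 = -49)
-10049 + u(z) = -10049 - 49 = -10098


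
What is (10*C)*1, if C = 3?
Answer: 30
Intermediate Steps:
(10*C)*1 = (10*3)*1 = 30*1 = 30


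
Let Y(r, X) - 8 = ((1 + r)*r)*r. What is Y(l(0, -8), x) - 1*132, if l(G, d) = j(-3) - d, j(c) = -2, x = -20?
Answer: 128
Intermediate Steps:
l(G, d) = -2 - d
Y(r, X) = 8 + r**2*(1 + r) (Y(r, X) = 8 + ((1 + r)*r)*r = 8 + (r*(1 + r))*r = 8 + r**2*(1 + r))
Y(l(0, -8), x) - 1*132 = (8 + (-2 - 1*(-8))**2 + (-2 - 1*(-8))**3) - 1*132 = (8 + (-2 + 8)**2 + (-2 + 8)**3) - 132 = (8 + 6**2 + 6**3) - 132 = (8 + 36 + 216) - 132 = 260 - 132 = 128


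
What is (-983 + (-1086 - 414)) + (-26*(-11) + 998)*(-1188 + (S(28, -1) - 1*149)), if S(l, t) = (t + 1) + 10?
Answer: -1706351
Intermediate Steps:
S(l, t) = 11 + t (S(l, t) = (1 + t) + 10 = 11 + t)
(-983 + (-1086 - 414)) + (-26*(-11) + 998)*(-1188 + (S(28, -1) - 1*149)) = (-983 + (-1086 - 414)) + (-26*(-11) + 998)*(-1188 + ((11 - 1) - 1*149)) = (-983 - 1500) + (286 + 998)*(-1188 + (10 - 149)) = -2483 + 1284*(-1188 - 139) = -2483 + 1284*(-1327) = -2483 - 1703868 = -1706351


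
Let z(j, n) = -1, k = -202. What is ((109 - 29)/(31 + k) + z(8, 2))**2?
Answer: 63001/29241 ≈ 2.1545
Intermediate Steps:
((109 - 29)/(31 + k) + z(8, 2))**2 = ((109 - 29)/(31 - 202) - 1)**2 = (80/(-171) - 1)**2 = (80*(-1/171) - 1)**2 = (-80/171 - 1)**2 = (-251/171)**2 = 63001/29241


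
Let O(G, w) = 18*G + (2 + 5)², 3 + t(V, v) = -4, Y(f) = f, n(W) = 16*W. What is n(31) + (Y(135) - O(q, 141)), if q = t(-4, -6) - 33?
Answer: 1302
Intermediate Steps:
t(V, v) = -7 (t(V, v) = -3 - 4 = -7)
q = -40 (q = -7 - 33 = -40)
O(G, w) = 49 + 18*G (O(G, w) = 18*G + 7² = 18*G + 49 = 49 + 18*G)
n(31) + (Y(135) - O(q, 141)) = 16*31 + (135 - (49 + 18*(-40))) = 496 + (135 - (49 - 720)) = 496 + (135 - 1*(-671)) = 496 + (135 + 671) = 496 + 806 = 1302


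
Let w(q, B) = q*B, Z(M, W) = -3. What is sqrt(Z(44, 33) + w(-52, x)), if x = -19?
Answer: sqrt(985) ≈ 31.385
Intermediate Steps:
w(q, B) = B*q
sqrt(Z(44, 33) + w(-52, x)) = sqrt(-3 - 19*(-52)) = sqrt(-3 + 988) = sqrt(985)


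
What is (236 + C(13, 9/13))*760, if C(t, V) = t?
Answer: 189240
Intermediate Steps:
(236 + C(13, 9/13))*760 = (236 + 13)*760 = 249*760 = 189240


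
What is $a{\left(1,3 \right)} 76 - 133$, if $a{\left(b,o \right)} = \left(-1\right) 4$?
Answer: $-437$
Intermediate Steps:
$a{\left(b,o \right)} = -4$
$a{\left(1,3 \right)} 76 - 133 = \left(-4\right) 76 - 133 = -304 - 133 = -437$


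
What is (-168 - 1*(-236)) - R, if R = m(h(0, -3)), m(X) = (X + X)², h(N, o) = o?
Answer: 32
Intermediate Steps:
m(X) = 4*X² (m(X) = (2*X)² = 4*X²)
R = 36 (R = 4*(-3)² = 4*9 = 36)
(-168 - 1*(-236)) - R = (-168 - 1*(-236)) - 1*36 = (-168 + 236) - 36 = 68 - 36 = 32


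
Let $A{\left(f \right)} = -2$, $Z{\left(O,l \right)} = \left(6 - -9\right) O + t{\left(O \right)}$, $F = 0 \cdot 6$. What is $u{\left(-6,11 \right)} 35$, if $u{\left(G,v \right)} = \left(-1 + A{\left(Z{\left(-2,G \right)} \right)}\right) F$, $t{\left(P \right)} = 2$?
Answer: $0$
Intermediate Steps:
$F = 0$
$Z{\left(O,l \right)} = 2 + 15 O$ ($Z{\left(O,l \right)} = \left(6 - -9\right) O + 2 = \left(6 + 9\right) O + 2 = 15 O + 2 = 2 + 15 O$)
$u{\left(G,v \right)} = 0$ ($u{\left(G,v \right)} = \left(-1 - 2\right) 0 = \left(-3\right) 0 = 0$)
$u{\left(-6,11 \right)} 35 = 0 \cdot 35 = 0$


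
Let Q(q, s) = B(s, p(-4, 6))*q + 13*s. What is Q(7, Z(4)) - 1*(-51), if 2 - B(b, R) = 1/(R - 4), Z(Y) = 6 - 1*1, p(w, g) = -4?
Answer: 1047/8 ≈ 130.88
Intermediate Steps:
Z(Y) = 5 (Z(Y) = 6 - 1 = 5)
B(b, R) = 2 - 1/(-4 + R) (B(b, R) = 2 - 1/(R - 4) = 2 - 1/(-4 + R))
Q(q, s) = 13*s + 17*q/8 (Q(q, s) = ((-9 + 2*(-4))/(-4 - 4))*q + 13*s = ((-9 - 8)/(-8))*q + 13*s = (-1/8*(-17))*q + 13*s = 17*q/8 + 13*s = 13*s + 17*q/8)
Q(7, Z(4)) - 1*(-51) = (13*5 + (17/8)*7) - 1*(-51) = (65 + 119/8) + 51 = 639/8 + 51 = 1047/8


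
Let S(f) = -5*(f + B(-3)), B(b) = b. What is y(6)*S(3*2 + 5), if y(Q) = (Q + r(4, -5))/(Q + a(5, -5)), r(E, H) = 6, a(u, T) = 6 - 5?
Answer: -480/7 ≈ -68.571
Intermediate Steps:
a(u, T) = 1
y(Q) = (6 + Q)/(1 + Q) (y(Q) = (Q + 6)/(Q + 1) = (6 + Q)/(1 + Q))
S(f) = 15 - 5*f (S(f) = -5*(f - 3) = -5*(-3 + f) = 15 - 5*f)
y(6)*S(3*2 + 5) = ((6 + 6)/(1 + 6))*(15 - 5*(3*2 + 5)) = (12/7)*(15 - 5*(6 + 5)) = ((1/7)*12)*(15 - 5*11) = 12*(15 - 55)/7 = (12/7)*(-40) = -480/7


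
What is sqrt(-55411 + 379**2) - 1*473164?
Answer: -473164 + sqrt(88230) ≈ -4.7287e+5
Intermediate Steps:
sqrt(-55411 + 379**2) - 1*473164 = sqrt(-55411 + 143641) - 473164 = sqrt(88230) - 473164 = -473164 + sqrt(88230)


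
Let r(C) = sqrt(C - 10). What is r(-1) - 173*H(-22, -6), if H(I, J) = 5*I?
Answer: 19030 + I*sqrt(11) ≈ 19030.0 + 3.3166*I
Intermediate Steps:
r(C) = sqrt(-10 + C)
r(-1) - 173*H(-22, -6) = sqrt(-10 - 1) - 865*(-22) = sqrt(-11) - 173*(-110) = I*sqrt(11) + 19030 = 19030 + I*sqrt(11)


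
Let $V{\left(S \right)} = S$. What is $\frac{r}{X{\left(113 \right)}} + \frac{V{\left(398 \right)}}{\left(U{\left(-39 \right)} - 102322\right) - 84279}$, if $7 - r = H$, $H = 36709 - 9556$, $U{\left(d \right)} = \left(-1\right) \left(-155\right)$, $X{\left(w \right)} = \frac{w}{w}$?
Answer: $- \frac{2530631757}{93223} \approx -27146.0$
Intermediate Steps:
$X{\left(w \right)} = 1$
$U{\left(d \right)} = 155$
$H = 27153$ ($H = 36709 - 9556 = 27153$)
$r = -27146$ ($r = 7 - 27153 = -27146$)
$\frac{r}{X{\left(113 \right)}} + \frac{V{\left(398 \right)}}{\left(U{\left(-39 \right)} - 102322\right) - 84279} = - \frac{27146}{1} + \frac{398}{\left(155 - 102322\right) - 84279} = \left(-27146\right) 1 + \frac{398}{-102167 - 84279} = -27146 + \frac{398}{-186446} = -27146 + 398 \left(- \frac{1}{186446}\right) = -27146 - \frac{199}{93223} = - \frac{2530631757}{93223}$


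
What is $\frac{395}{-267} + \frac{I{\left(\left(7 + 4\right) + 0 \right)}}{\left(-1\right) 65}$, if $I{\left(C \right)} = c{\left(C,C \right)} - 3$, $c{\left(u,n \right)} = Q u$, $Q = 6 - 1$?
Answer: $- \frac{3043}{1335} \approx -2.2794$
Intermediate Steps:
$Q = 5$ ($Q = 6 - 1 = 5$)
$c{\left(u,n \right)} = 5 u$
$I{\left(C \right)} = -3 + 5 C$ ($I{\left(C \right)} = 5 C - 3 = -3 + 5 C$)
$\frac{395}{-267} + \frac{I{\left(\left(7 + 4\right) + 0 \right)}}{\left(-1\right) 65} = \frac{395}{-267} + \frac{-3 + 5 \left(\left(7 + 4\right) + 0\right)}{\left(-1\right) 65} = 395 \left(- \frac{1}{267}\right) + \frac{-3 + 5 \left(11 + 0\right)}{-65} = - \frac{395}{267} + \left(-3 + 5 \cdot 11\right) \left(- \frac{1}{65}\right) = - \frac{395}{267} + \left(-3 + 55\right) \left(- \frac{1}{65}\right) = - \frac{395}{267} + 52 \left(- \frac{1}{65}\right) = - \frac{395}{267} - \frac{4}{5} = - \frac{3043}{1335}$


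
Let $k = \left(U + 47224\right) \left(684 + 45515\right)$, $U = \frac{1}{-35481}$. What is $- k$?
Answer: $- \frac{77408953571857}{35481} \approx -2.1817 \cdot 10^{9}$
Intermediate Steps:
$U = - \frac{1}{35481} \approx -2.8184 \cdot 10^{-5}$
$k = \frac{77408953571857}{35481}$ ($k = \left(- \frac{1}{35481} + 47224\right) \left(684 + 45515\right) = \frac{1675554743}{35481} \cdot 46199 = \frac{77408953571857}{35481} \approx 2.1817 \cdot 10^{9}$)
$- k = \left(-1\right) \frac{77408953571857}{35481} = - \frac{77408953571857}{35481}$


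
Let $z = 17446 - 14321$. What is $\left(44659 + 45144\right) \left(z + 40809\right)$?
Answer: $3945405002$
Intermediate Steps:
$z = 3125$
$\left(44659 + 45144\right) \left(z + 40809\right) = \left(44659 + 45144\right) \left(3125 + 40809\right) = 89803 \cdot 43934 = 3945405002$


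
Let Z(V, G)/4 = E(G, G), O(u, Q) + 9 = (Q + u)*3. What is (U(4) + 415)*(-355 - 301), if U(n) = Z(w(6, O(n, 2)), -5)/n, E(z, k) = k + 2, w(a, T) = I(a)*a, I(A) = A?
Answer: -270272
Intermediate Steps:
O(u, Q) = -9 + 3*Q + 3*u (O(u, Q) = -9 + (Q + u)*3 = -9 + (3*Q + 3*u) = -9 + 3*Q + 3*u)
w(a, T) = a² (w(a, T) = a*a = a²)
E(z, k) = 2 + k
Z(V, G) = 8 + 4*G (Z(V, G) = 4*(2 + G) = 8 + 4*G)
U(n) = -12/n (U(n) = (8 + 4*(-5))/n = (8 - 20)/n = -12/n)
(U(4) + 415)*(-355 - 301) = (-12/4 + 415)*(-355 - 301) = (-12*¼ + 415)*(-656) = (-3 + 415)*(-656) = 412*(-656) = -270272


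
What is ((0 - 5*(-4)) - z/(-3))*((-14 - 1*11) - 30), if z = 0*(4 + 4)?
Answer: -1100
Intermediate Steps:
z = 0 (z = 0*8 = 0)
((0 - 5*(-4)) - z/(-3))*((-14 - 1*11) - 30) = ((0 - 5*(-4)) - 0/(-3))*((-14 - 1*11) - 30) = ((0 + 20) - 0*(-1)/3)*((-14 - 11) - 30) = (20 - 1*0)*(-25 - 30) = (20 + 0)*(-55) = 20*(-55) = -1100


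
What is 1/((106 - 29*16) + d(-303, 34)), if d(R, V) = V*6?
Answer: -1/154 ≈ -0.0064935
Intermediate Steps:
d(R, V) = 6*V
1/((106 - 29*16) + d(-303, 34)) = 1/((106 - 29*16) + 6*34) = 1/((106 - 464) + 204) = 1/(-358 + 204) = 1/(-154) = -1/154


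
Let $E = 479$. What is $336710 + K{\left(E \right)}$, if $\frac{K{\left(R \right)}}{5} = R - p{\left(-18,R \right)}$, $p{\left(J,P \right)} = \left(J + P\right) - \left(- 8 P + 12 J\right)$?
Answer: $316560$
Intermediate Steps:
$p{\left(J,P \right)} = - 11 J + 9 P$
$K{\left(R \right)} = -990 - 40 R$ ($K{\left(R \right)} = 5 \left(R - \left(\left(-11\right) \left(-18\right) + 9 R\right)\right) = 5 \left(R - \left(198 + 9 R\right)\right) = 5 \left(-198 - 8 R\right) = -990 - 40 R$)
$336710 + K{\left(E \right)} = 336710 - 20150 = 316560$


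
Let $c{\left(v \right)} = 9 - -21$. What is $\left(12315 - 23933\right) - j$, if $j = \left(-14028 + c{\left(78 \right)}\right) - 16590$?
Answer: $18970$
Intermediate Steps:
$c{\left(v \right)} = 30$ ($c{\left(v \right)} = 9 + 21 = 30$)
$j = -30588$ ($j = \left(-14028 + 30\right) - 16590 = -13998 - 16590 = -30588$)
$\left(12315 - 23933\right) - j = \left(12315 - 23933\right) - -30588 = \left(12315 - 23933\right) + 30588 = -11618 + 30588 = 18970$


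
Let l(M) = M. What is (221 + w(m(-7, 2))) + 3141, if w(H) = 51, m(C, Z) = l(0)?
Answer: 3413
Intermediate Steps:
m(C, Z) = 0
(221 + w(m(-7, 2))) + 3141 = (221 + 51) + 3141 = 272 + 3141 = 3413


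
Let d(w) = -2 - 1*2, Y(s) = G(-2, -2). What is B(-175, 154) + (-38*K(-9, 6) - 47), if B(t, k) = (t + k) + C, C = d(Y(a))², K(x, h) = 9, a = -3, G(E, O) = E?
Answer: -394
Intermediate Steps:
Y(s) = -2
d(w) = -4 (d(w) = -2 - 2 = -4)
C = 16 (C = (-4)² = 16)
B(t, k) = 16 + k + t (B(t, k) = (t + k) + 16 = (k + t) + 16 = 16 + k + t)
B(-175, 154) + (-38*K(-9, 6) - 47) = (16 + 154 - 175) + (-38*9 - 47) = -5 + (-342 - 47) = -5 - 389 = -394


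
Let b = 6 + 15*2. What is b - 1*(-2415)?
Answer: 2451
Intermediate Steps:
b = 36 (b = 6 + 30 = 36)
b - 1*(-2415) = 36 - 1*(-2415) = 36 + 2415 = 2451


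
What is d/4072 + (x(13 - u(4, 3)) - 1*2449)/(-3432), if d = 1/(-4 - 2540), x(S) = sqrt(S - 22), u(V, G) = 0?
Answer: 1057066625/1481361024 - I/1144 ≈ 0.71358 - 0.00087413*I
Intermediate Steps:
x(S) = sqrt(-22 + S)
d = -1/2544 (d = 1/(-2544) = -1/2544 ≈ -0.00039308)
d/4072 + (x(13 - u(4, 3)) - 1*2449)/(-3432) = -1/2544/4072 + (sqrt(-22 + (13 - 1*0)) - 1*2449)/(-3432) = -1/2544*1/4072 + (sqrt(-22 + (13 + 0)) - 2449)*(-1/3432) = -1/10359168 + (sqrt(-22 + 13) - 2449)*(-1/3432) = -1/10359168 + (sqrt(-9) - 2449)*(-1/3432) = -1/10359168 + (3*I - 2449)*(-1/3432) = -1/10359168 + (-2449 + 3*I)*(-1/3432) = -1/10359168 + (2449/3432 - I/1144) = 1057066625/1481361024 - I/1144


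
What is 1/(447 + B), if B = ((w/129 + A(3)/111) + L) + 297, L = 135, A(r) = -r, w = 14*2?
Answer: 4773/4196374 ≈ 0.0011374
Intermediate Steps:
w = 28
B = 2062843/4773 (B = ((28/129 - 1*3/111) + 135) + 297 = ((28*(1/129) - 3*1/111) + 135) + 297 = ((28/129 - 1/37) + 135) + 297 = (907/4773 + 135) + 297 = 645262/4773 + 297 = 2062843/4773 ≈ 432.19)
1/(447 + B) = 1/(447 + 2062843/4773) = 1/(4196374/4773) = 4773/4196374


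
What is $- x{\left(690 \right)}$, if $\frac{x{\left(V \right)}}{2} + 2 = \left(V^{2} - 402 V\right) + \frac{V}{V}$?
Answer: $-397438$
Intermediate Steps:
$x{\left(V \right)} = -2 - 804 V + 2 V^{2}$ ($x{\left(V \right)} = -4 + 2 \left(\left(V^{2} - 402 V\right) + \frac{V}{V}\right) = -4 + 2 \left(\left(V^{2} - 402 V\right) + 1\right) = -4 + 2 \left(1 + V^{2} - 402 V\right) = -4 + \left(2 - 804 V + 2 V^{2}\right) = -2 - 804 V + 2 V^{2}$)
$- x{\left(690 \right)} = - (-2 - 554760 + 2 \cdot 690^{2}) = - (-2 - 554760 + 2 \cdot 476100) = - (-2 - 554760 + 952200) = \left(-1\right) 397438 = -397438$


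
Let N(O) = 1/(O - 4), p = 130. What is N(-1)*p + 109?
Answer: 83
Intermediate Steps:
N(O) = 1/(-4 + O)
N(-1)*p + 109 = 130/(-4 - 1) + 109 = 130/(-5) + 109 = -1/5*130 + 109 = -26 + 109 = 83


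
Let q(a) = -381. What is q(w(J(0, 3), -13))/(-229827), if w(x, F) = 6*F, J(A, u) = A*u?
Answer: 127/76609 ≈ 0.0016578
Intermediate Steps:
q(w(J(0, 3), -13))/(-229827) = -381/(-229827) = -381*(-1/229827) = 127/76609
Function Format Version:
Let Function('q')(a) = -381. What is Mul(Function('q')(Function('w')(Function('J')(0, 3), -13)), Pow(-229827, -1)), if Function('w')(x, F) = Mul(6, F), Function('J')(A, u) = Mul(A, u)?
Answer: Rational(127, 76609) ≈ 0.0016578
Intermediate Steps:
Mul(Function('q')(Function('w')(Function('J')(0, 3), -13)), Pow(-229827, -1)) = Mul(-381, Pow(-229827, -1)) = Mul(-381, Rational(-1, 229827)) = Rational(127, 76609)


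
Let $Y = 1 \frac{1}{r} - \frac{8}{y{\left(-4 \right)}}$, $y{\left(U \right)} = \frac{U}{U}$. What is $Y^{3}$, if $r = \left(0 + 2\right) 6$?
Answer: $- \frac{857375}{1728} \approx -496.17$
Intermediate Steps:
$r = 12$ ($r = 2 \cdot 6 = 12$)
$y{\left(U \right)} = 1$
$Y = - \frac{95}{12}$ ($Y = 1 \cdot \frac{1}{12} - \frac{8}{1} = 1 \cdot \frac{1}{12} - 8 = \frac{1}{12} - 8 = - \frac{95}{12} \approx -7.9167$)
$Y^{3} = \left(- \frac{95}{12}\right)^{3} = - \frac{857375}{1728}$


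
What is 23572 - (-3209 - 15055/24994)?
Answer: 669379369/24994 ≈ 26782.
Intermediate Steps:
23572 - (-3209 - 15055/24994) = 23572 - 1*(-80220801/24994) = 23572 + 80220801/24994 = 669379369/24994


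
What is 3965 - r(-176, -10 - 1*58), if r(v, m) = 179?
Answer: 3786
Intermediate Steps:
3965 - r(-176, -10 - 1*58) = 3965 - 1*179 = 3965 - 179 = 3786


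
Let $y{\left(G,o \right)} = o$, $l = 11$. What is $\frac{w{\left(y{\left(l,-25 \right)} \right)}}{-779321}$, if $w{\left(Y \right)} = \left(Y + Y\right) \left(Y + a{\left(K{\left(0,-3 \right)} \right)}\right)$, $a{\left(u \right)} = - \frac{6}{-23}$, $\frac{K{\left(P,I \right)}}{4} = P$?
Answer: $- \frac{28450}{17924383} \approx -0.0015872$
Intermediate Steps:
$K{\left(P,I \right)} = 4 P$
$a{\left(u \right)} = \frac{6}{23}$ ($a{\left(u \right)} = \left(-6\right) \left(- \frac{1}{23}\right) = \frac{6}{23}$)
$w{\left(Y \right)} = 2 Y \left(\frac{6}{23} + Y\right)$ ($w{\left(Y \right)} = \left(Y + Y\right) \left(Y + \frac{6}{23}\right) = 2 Y \left(\frac{6}{23} + Y\right)$)
$\frac{w{\left(y{\left(l,-25 \right)} \right)}}{-779321} = \frac{\frac{2}{23} \left(-25\right) \left(6 + 23 \left(-25\right)\right)}{-779321} = \frac{2}{23} \left(-25\right) \left(6 - 575\right) \left(- \frac{1}{779321}\right) = \frac{2}{23} \left(-25\right) \left(-569\right) \left(- \frac{1}{779321}\right) = \frac{28450}{23} \left(- \frac{1}{779321}\right) = - \frac{28450}{17924383}$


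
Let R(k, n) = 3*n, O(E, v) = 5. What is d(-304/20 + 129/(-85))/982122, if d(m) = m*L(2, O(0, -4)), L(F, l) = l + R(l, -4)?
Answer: 9947/83480370 ≈ 0.00011915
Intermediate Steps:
L(F, l) = -12 + l (L(F, l) = l + 3*(-4) = l - 12 = -12 + l)
d(m) = -7*m (d(m) = m*(-12 + 5) = m*(-7) = -7*m)
d(-304/20 + 129/(-85))/982122 = -7*(-304/20 + 129/(-85))/982122 = -7*(-304*1/20 + 129*(-1/85))*(1/982122) = -7*(-76/5 - 129/85)*(1/982122) = -7*(-1421/85)*(1/982122) = (9947/85)*(1/982122) = 9947/83480370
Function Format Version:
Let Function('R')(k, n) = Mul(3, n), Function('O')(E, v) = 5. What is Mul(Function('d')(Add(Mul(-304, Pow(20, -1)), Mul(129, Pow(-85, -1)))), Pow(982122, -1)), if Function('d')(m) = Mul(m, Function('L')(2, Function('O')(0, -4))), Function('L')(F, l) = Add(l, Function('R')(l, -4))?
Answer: Rational(9947, 83480370) ≈ 0.00011915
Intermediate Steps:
Function('L')(F, l) = Add(-12, l) (Function('L')(F, l) = Add(l, Mul(3, -4)) = Add(l, -12) = Add(-12, l))
Function('d')(m) = Mul(-7, m) (Function('d')(m) = Mul(m, Add(-12, 5)) = Mul(m, -7) = Mul(-7, m))
Mul(Function('d')(Add(Mul(-304, Pow(20, -1)), Mul(129, Pow(-85, -1)))), Pow(982122, -1)) = Mul(Mul(-7, Add(Mul(-304, Pow(20, -1)), Mul(129, Pow(-85, -1)))), Pow(982122, -1)) = Mul(Mul(-7, Add(Mul(-304, Rational(1, 20)), Mul(129, Rational(-1, 85)))), Rational(1, 982122)) = Mul(Mul(-7, Add(Rational(-76, 5), Rational(-129, 85))), Rational(1, 982122)) = Mul(Mul(-7, Rational(-1421, 85)), Rational(1, 982122)) = Mul(Rational(9947, 85), Rational(1, 982122)) = Rational(9947, 83480370)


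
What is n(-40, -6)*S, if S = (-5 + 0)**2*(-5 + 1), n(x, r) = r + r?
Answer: 1200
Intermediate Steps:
n(x, r) = 2*r
S = -100 (S = (-5)**2*(-4) = 25*(-4) = -100)
n(-40, -6)*S = (2*(-6))*(-100) = -12*(-100) = 1200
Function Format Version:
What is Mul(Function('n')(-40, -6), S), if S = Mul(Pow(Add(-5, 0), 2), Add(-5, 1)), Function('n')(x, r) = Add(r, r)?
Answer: 1200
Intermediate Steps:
Function('n')(x, r) = Mul(2, r)
S = -100 (S = Mul(Pow(-5, 2), -4) = Mul(25, -4) = -100)
Mul(Function('n')(-40, -6), S) = Mul(Mul(2, -6), -100) = Mul(-12, -100) = 1200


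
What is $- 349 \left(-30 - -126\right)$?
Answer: $-33504$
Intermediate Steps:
$- 349 \left(-30 - -126\right) = - 349 \left(-30 + 126\right) = \left(-349\right) 96 = -33504$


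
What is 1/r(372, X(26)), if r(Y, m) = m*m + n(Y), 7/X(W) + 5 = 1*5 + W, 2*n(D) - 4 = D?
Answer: 676/127137 ≈ 0.0053171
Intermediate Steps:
n(D) = 2 + D/2
X(W) = 7/W (X(W) = 7/(-5 + (1*5 + W)) = 7/(-5 + (5 + W)) = 7/W)
r(Y, m) = 2 + m² + Y/2 (r(Y, m) = m*m + (2 + Y/2) = m² + (2 + Y/2) = 2 + m² + Y/2)
1/r(372, X(26)) = 1/(2 + (7/26)² + (½)*372) = 1/(2 + (7*(1/26))² + 186) = 1/(2 + (7/26)² + 186) = 1/(2 + 49/676 + 186) = 1/(127137/676) = 676/127137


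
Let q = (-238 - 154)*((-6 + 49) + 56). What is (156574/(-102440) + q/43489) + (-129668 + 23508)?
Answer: -236477490901903/2227506580 ≈ -1.0616e+5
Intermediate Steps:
q = -38808 (q = -392*(43 + 56) = -392*99 = -38808)
(156574/(-102440) + q/43489) + (-129668 + 23508) = (156574/(-102440) - 38808/43489) + (-129668 + 23508) = (156574*(-1/102440) - 38808*1/43489) - 106160 = (-78287/51220 - 38808/43489) - 106160 = -5392369103/2227506580 - 106160 = -236477490901903/2227506580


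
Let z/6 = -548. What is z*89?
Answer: -292632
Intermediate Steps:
z = -3288 (z = 6*(-548) = -3288)
z*89 = -3288*89 = -292632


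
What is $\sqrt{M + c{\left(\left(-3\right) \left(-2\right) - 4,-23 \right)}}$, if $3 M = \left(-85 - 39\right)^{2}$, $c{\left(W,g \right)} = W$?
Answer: $\frac{\sqrt{46146}}{3} \approx 71.605$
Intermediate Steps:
$M = \frac{15376}{3}$ ($M = \frac{\left(-85 - 39\right)^{2}}{3} = \frac{\left(-124\right)^{2}}{3} = \frac{1}{3} \cdot 15376 = \frac{15376}{3} \approx 5125.3$)
$\sqrt{M + c{\left(\left(-3\right) \left(-2\right) - 4,-23 \right)}} = \sqrt{\frac{15376}{3} - -2} = \sqrt{\frac{15376}{3} + \left(6 - 4\right)} = \sqrt{\frac{15376}{3} + 2} = \sqrt{\frac{15382}{3}} = \frac{\sqrt{46146}}{3}$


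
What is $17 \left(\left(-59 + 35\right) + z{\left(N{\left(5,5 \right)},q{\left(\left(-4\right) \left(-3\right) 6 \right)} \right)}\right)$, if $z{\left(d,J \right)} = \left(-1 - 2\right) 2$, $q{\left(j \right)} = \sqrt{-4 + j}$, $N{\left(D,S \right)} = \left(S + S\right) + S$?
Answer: $-510$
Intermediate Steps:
$N{\left(D,S \right)} = 3 S$ ($N{\left(D,S \right)} = 2 S + S = 3 S$)
$z{\left(d,J \right)} = -6$ ($z{\left(d,J \right)} = \left(-3\right) 2 = -6$)
$17 \left(\left(-59 + 35\right) + z{\left(N{\left(5,5 \right)},q{\left(\left(-4\right) \left(-3\right) 6 \right)} \right)}\right) = 17 \left(\left(-59 + 35\right) - 6\right) = 17 \left(-24 - 6\right) = 17 \left(-30\right) = -510$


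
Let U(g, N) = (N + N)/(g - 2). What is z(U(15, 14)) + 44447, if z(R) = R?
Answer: 577839/13 ≈ 44449.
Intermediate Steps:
U(g, N) = 2*N/(-2 + g) (U(g, N) = (2*N)/(-2 + g) = 2*N/(-2 + g))
z(U(15, 14)) + 44447 = 2*14/(-2 + 15) + 44447 = 2*14/13 + 44447 = 2*14*(1/13) + 44447 = 28/13 + 44447 = 577839/13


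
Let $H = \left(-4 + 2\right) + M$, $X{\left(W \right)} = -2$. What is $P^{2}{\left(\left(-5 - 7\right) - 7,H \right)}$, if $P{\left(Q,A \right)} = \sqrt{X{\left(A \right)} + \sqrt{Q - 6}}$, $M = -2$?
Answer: $-2 + 5 i \approx -2.0 + 5.0 i$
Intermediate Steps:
$H = -4$ ($H = \left(-4 + 2\right) - 2 = -2 - 2 = -4$)
$P{\left(Q,A \right)} = \sqrt{-2 + \sqrt{-6 + Q}}$ ($P{\left(Q,A \right)} = \sqrt{-2 + \sqrt{Q - 6}} = \sqrt{-2 + \sqrt{-6 + Q}}$)
$P^{2}{\left(\left(-5 - 7\right) - 7,H \right)} = \left(\sqrt{-2 + \sqrt{-6 - 19}}\right)^{2} = \left(\sqrt{-2 + \sqrt{-25}}\right)^{2} = \left(\sqrt{-2 + 5 i}\right)^{2} = -2 + 5 i$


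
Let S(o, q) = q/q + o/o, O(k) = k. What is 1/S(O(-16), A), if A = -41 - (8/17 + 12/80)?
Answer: ½ ≈ 0.50000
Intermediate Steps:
A = -14151/340 (A = -41 - (8*(1/17) + 12*(1/80)) = -41 - (8/17 + 3/20) = -41 - 1*211/340 = -41 - 211/340 = -14151/340 ≈ -41.621)
S(o, q) = 2 (S(o, q) = 1 + 1 = 2)
1/S(O(-16), A) = 1/2 = ½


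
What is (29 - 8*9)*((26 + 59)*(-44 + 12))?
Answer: 116960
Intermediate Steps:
(29 - 8*9)*((26 + 59)*(-44 + 12)) = (29 - 72)*(85*(-32)) = -43*(-2720) = 116960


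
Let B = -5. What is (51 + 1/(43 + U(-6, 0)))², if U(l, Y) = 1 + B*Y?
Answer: 5040025/1936 ≈ 2603.3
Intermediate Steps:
U(l, Y) = 1 - 5*Y
(51 + 1/(43 + U(-6, 0)))² = (51 + 1/(43 + (1 - 5*0)))² = (51 + 1/(43 + (1 + 0)))² = (51 + 1/(43 + 1))² = (51 + 1/44)² = (2245/44)² = 5040025/1936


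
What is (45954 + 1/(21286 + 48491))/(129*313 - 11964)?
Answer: 458076037/283224843 ≈ 1.6174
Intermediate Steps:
(45954 + 1/(21286 + 48491))/(129*313 - 11964) = (45954 + 1/69777)/(40377 - 11964) = (45954 + 1/69777)/28413 = (3206532259/69777)*(1/28413) = 458076037/283224843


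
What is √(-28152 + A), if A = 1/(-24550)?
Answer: I*√678691232182/4910 ≈ 167.79*I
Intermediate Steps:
A = -1/24550 ≈ -4.0733e-5
√(-28152 + A) = √(-28152 - 1/24550) = √(-691131601/24550) = I*√678691232182/4910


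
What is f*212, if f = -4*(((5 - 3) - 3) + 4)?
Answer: -2544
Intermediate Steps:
f = -12 (f = -4*((2 - 3) + 4) = -4*(-1 + 4) = -4*3 = -12)
f*212 = -12*212 = -2544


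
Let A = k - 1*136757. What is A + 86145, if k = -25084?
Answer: -75696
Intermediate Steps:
A = -161841 (A = -25084 - 1*136757 = -25084 - 136757 = -161841)
A + 86145 = -161841 + 86145 = -75696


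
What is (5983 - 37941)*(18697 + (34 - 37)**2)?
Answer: -597806348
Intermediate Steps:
(5983 - 37941)*(18697 + (34 - 37)**2) = -31958*(18697 + (-3)**2) = -31958*(18697 + 9) = -31958*18706 = -597806348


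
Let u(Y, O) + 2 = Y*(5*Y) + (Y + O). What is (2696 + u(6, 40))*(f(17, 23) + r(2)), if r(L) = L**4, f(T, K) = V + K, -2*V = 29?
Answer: 71540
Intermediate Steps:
V = -29/2 (V = -1/2*29 = -29/2 ≈ -14.500)
f(T, K) = -29/2 + K
u(Y, O) = -2 + O + Y + 5*Y**2 (u(Y, O) = -2 + (Y*(5*Y) + (Y + O)) = -2 + (5*Y**2 + (O + Y)) = -2 + (O + Y + 5*Y**2) = -2 + O + Y + 5*Y**2)
(2696 + u(6, 40))*(f(17, 23) + r(2)) = (2696 + (-2 + 40 + 6 + 5*6**2))*((-29/2 + 23) + 2**4) = (2696 + (-2 + 40 + 6 + 5*36))*(17/2 + 16) = (2696 + (-2 + 40 + 6 + 180))*(49/2) = (2696 + 224)*(49/2) = 2920*(49/2) = 71540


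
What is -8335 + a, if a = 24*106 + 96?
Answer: -5695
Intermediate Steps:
a = 2640 (a = 2544 + 96 = 2640)
-8335 + a = -8335 + 2640 = -5695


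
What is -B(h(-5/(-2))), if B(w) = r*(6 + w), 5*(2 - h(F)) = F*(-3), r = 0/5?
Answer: 0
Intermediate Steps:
r = 0 (r = 0*(1/5) = 0)
h(F) = 2 + 3*F/5 (h(F) = 2 - F*(-3)/5 = 2 - (-3)*F/5 = 2 + 3*F/5)
B(w) = 0 (B(w) = 0*(6 + w) = 0)
-B(h(-5/(-2))) = -1*0 = 0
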